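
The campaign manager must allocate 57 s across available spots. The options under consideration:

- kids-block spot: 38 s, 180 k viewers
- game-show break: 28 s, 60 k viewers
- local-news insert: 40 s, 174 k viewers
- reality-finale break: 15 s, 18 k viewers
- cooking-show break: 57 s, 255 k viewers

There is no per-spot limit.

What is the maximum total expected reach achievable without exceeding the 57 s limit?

255

By expected reach per s: kids-block spot 4.74, cooking-show break 4.47, local-news insert 4.35, game-show break 2.14 lead.
Filling by ratio: kids-block spot + reality-finale break for 198, with 4 s left unused.
Replace kids-block spot and reality-finale break with cooking-show break: the trade gains 57 net, giving 255 at 57 s.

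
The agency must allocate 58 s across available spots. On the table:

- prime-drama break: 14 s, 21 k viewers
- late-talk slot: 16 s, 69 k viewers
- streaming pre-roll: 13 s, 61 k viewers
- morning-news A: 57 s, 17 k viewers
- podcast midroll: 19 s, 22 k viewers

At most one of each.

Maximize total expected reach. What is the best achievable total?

152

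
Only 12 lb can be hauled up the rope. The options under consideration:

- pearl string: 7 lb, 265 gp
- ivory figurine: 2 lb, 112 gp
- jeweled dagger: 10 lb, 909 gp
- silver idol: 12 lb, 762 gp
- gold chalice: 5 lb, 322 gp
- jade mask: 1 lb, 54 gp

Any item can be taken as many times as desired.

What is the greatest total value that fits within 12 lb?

The ratio ordering already packs tightly: ivory figurine + jeweled dagger, 12 lb, 1021.
No other feasible combination exceeds 1021.

1021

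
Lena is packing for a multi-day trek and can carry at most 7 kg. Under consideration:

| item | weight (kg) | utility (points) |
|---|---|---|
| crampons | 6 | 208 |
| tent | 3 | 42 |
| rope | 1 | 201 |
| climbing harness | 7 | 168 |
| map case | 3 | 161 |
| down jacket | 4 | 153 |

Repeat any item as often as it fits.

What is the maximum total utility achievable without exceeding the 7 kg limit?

1407

By utility per kg: rope 201.00, map case 53.67, down jacket 38.25, crampons 34.67 lead.
Best packing: 7×rope — 7 kg, 1407 total.
No other feasible combination exceeds 1407.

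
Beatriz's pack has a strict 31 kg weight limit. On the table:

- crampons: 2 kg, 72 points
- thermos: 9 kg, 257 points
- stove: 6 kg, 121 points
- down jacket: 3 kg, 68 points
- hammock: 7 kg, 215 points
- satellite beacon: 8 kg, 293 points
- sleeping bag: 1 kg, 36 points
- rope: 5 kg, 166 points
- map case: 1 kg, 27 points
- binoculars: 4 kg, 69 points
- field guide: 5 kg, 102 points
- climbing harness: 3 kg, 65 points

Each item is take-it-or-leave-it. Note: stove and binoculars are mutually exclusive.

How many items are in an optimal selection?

5

Best achievable utility is 1003.
crampons + thermos + hammock + satellite beacon + rope hits 1003 at 31 kg.
All optima have 5 items.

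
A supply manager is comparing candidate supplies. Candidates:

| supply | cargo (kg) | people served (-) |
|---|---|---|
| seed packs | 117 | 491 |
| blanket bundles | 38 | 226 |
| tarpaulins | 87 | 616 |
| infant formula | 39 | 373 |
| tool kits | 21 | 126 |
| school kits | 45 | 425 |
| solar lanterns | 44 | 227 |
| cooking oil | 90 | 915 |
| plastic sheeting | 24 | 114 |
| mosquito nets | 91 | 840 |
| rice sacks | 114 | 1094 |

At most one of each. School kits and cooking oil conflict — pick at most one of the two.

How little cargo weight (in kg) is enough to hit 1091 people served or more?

114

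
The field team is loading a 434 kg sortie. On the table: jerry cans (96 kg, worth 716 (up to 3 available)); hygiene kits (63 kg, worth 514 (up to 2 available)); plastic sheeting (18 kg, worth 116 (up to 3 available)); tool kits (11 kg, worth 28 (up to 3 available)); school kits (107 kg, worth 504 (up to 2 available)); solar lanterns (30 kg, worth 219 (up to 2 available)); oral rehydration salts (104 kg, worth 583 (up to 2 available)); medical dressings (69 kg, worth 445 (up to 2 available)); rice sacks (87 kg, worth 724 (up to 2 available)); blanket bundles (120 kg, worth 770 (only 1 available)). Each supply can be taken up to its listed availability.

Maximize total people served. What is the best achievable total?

3424

A density-first pass picks jerry cans + 2×hygiene kits + solar lanterns + 2×rice sacks — 3411 at 426 kg.
Replace solar lanterns with 2×plastic sheeting: the trade gains 13 net, giving 3424 at 432 kg.
That's the maximum — no swap from here does better than 3424.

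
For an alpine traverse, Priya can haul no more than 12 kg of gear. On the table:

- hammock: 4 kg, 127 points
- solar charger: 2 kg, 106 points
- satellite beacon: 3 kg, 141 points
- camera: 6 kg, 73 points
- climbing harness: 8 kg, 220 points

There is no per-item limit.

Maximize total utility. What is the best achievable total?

636

Ranking by ratio (utility/kg): solar charger 53.00, satellite beacon 47.00, hammock 31.75.
6×solar charger uses 12 of the 12 kg and totals 636.
No other feasible combination exceeds 636.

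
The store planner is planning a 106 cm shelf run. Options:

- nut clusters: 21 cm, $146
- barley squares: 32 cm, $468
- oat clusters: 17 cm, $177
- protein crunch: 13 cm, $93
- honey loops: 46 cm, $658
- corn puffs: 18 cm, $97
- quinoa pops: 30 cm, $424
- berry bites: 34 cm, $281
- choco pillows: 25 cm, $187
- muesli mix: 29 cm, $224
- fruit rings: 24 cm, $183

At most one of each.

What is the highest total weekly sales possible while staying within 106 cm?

1352

Taking the top-ratio products first gives barley squares + oat clusters + honey loops for 1303 (95 cm).
The 32 cm tied up in barley squares is better spent on protein crunch + quinoa pops — total rises to 1352 (106 cm).
Every other selection either busts 106 cm or fails to beat 1352.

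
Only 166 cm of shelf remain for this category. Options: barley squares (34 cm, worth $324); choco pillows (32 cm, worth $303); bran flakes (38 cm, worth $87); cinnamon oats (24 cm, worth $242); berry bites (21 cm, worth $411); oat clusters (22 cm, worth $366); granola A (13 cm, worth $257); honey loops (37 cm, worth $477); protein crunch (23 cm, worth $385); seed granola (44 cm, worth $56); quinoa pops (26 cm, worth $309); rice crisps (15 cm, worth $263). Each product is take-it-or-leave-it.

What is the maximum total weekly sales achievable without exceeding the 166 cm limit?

2483

The ratio heuristic lands on berry bites + oat clusters + granola A + honey loops + protein crunch + quinoa pops + rice crisps (2468) but leaves 9 cm idle.
The 26 cm tied up in quinoa pops is better spent on barley squares — total rises to 2483 (165 cm).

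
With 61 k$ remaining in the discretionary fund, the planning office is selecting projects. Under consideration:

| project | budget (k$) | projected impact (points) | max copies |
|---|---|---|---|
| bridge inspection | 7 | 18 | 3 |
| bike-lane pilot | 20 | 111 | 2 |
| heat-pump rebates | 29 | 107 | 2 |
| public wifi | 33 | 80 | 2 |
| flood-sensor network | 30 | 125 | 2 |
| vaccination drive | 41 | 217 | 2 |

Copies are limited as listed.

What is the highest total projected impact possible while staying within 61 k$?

A density-first pass picks 3×bridge inspection + 2×bike-lane pilot — 276 at 61 k$.
The 41 k$ tied up in 3×bridge inspection and bike-lane pilot is better spent on vaccination drive — total rises to 328 (61 k$).

328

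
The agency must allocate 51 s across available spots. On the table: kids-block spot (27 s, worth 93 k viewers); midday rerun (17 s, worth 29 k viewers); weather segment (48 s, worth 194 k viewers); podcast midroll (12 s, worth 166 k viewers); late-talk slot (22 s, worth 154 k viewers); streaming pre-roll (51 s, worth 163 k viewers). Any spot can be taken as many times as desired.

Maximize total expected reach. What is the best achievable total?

664

By expected reach per s: podcast midroll 13.83, late-talk slot 7.00, weather segment 4.04 lead.
Best packing: 4×podcast midroll — 48 s, 664 total.
That's the maximum — no swap from here does better than 664.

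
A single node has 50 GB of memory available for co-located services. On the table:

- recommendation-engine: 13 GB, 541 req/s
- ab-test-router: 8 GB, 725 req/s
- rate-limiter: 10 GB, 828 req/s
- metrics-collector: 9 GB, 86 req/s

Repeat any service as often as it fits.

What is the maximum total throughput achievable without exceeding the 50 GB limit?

4453

Ranking by ratio (throughput/GB): ab-test-router 90.62, rate-limiter 82.80, recommendation-engine 41.62, metrics-collector 9.56.
A density-first pass picks 6×ab-test-router — 4350 at 48 GB.
The 8 GB tied up in ab-test-router is better spent on rate-limiter — total rises to 4453 (50 GB).
Nothing else within 50 GB beats 4453.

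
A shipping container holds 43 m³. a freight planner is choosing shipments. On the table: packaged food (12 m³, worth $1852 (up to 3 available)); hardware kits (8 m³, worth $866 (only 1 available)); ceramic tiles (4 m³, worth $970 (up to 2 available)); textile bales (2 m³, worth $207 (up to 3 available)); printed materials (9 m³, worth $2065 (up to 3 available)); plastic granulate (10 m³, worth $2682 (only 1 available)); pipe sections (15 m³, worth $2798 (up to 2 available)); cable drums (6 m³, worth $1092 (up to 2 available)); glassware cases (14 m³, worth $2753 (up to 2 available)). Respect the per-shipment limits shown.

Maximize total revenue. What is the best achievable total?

10054

A density-first pass picks 2×ceramic tiles + 2×printed materials + plastic granulate + cable drums — 9844 at 42 m³.
Replace ceramic tiles and cable drums with textile bales + printed materials: the trade gains 210 net, giving 10054 at 43 m³.
Nothing else within 43 m³ beats 10054.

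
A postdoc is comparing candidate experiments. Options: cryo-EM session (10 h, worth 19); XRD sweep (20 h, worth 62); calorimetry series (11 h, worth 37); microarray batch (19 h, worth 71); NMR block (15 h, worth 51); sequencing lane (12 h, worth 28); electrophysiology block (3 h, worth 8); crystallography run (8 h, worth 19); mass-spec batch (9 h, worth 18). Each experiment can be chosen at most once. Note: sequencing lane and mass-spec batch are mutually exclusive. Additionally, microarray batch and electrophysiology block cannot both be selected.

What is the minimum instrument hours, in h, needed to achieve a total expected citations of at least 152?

45

Need the lightest bundle worth ≥ 152.
Taking calorimetry series + microarray batch + NMR block gives 159 (≥ 152) for 45 h.
Below 45 h the best achievable stays under 152.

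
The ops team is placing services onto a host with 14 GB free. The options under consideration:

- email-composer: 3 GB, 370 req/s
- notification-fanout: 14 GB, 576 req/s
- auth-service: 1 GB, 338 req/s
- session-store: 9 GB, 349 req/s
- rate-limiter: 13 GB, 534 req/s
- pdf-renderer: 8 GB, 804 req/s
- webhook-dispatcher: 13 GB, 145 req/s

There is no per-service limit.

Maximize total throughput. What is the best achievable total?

Density check — auth-service 338.00, email-composer 123.33, pdf-renderer 100.50, notification-fanout 41.14 are the best per GB.
Best packing: 14×auth-service — 14 GB, 4732 total.

4732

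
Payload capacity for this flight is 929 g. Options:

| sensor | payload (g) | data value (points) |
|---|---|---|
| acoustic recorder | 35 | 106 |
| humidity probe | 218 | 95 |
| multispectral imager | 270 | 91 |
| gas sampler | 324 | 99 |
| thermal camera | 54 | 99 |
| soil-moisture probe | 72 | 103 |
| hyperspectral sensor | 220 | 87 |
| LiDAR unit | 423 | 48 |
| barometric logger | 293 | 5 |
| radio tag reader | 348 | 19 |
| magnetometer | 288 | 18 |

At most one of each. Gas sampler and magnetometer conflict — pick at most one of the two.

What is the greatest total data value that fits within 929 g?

The ratio heuristic lands on acoustic recorder + humidity probe + multispectral imager + thermal camera + soil-moisture probe + hyperspectral sensor (581) but leaves 60 g idle.
Replace multispectral imager with gas sampler: the trade gains 8 net, giving 589 at 923 g.
Runner-up acoustic recorder + humidity probe + multispectral imager + thermal camera + soil-moisture probe + hyperspectral sensor tops out at 581.

589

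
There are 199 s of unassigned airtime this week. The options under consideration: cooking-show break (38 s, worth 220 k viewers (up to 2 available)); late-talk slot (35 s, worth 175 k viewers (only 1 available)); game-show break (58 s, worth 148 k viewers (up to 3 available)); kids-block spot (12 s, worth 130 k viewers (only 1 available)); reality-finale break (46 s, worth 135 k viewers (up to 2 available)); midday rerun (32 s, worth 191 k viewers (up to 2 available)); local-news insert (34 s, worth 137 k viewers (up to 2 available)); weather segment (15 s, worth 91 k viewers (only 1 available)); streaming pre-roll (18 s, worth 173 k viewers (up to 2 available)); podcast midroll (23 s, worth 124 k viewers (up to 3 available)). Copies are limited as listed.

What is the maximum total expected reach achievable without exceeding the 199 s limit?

1326

Taking the top-ratio spots first gives cooking-show break + kids-block spot + 2×midday rerun + weather segment + 2×streaming pre-roll + podcast midroll for 1293 (188 s).
Replace weather segment with podcast midroll: the trade gains 33 net, giving 1326 at 196 s.
The spare 3 s is too small for any remaining spot, and no exchange beats 1326.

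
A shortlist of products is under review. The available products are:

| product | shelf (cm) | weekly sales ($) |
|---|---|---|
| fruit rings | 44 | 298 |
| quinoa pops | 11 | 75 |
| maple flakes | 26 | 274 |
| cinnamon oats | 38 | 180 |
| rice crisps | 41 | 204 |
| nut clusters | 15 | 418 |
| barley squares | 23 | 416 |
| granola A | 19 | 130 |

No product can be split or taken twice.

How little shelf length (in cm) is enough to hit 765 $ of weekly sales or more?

38

Look for the lowest-shelf combination reaching 765.
nut clusters + barley squares: 834 weekly sales at 38 cm.
No combination under 38 cm hits 765.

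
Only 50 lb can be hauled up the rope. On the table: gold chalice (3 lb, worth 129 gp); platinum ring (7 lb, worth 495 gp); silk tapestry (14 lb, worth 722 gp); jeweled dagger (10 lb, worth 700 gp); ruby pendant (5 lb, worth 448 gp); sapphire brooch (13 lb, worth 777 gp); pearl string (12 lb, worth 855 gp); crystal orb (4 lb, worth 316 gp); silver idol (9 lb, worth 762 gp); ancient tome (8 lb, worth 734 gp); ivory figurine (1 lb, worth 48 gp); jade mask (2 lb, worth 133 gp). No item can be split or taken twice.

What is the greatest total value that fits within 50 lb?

3948

Greedy by ratio would take platinum ring + ruby pendant + pearl string + crystal orb + silver idol + ancient tome + ivory figurine + jade mask: 48 lb used, total 3791.
Replace platinum ring and ivory figurine with jeweled dagger: the trade gains 157 net, giving 3948 at 50 lb.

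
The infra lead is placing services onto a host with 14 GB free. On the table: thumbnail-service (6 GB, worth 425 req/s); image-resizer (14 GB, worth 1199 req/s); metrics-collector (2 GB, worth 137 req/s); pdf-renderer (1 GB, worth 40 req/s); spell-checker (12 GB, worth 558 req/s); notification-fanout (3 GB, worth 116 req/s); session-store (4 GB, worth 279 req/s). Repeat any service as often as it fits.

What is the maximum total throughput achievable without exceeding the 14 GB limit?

By throughput per GB: image-resizer 85.64, thumbnail-service 70.83, session-store 69.75, metrics-collector 68.50 lead.
Taking image-resizer: 14 GB used, 1199 in throughput.
Nothing else within 14 GB beats 1199.

1199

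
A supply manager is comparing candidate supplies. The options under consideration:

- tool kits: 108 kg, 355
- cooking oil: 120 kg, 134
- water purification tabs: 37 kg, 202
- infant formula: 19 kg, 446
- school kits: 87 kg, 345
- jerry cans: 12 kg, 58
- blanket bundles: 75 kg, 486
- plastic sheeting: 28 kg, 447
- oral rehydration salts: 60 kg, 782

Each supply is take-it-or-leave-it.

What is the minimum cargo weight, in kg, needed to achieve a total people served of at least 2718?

318

Need the lightest bundle worth ≥ 2718.
water purification tabs + infant formula + school kits + jerry cans + blanket bundles + plastic sheeting + oral rehydration salts reaches 2766 using 318 kg.
Any bundle with less than 318 kg falls short of 2718.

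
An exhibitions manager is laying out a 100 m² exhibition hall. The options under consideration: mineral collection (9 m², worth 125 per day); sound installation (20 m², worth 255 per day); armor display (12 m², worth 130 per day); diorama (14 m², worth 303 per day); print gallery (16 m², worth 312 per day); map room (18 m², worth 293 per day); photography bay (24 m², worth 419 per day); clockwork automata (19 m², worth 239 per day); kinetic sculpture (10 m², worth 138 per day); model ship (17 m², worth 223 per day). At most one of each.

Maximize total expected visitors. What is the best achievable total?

1691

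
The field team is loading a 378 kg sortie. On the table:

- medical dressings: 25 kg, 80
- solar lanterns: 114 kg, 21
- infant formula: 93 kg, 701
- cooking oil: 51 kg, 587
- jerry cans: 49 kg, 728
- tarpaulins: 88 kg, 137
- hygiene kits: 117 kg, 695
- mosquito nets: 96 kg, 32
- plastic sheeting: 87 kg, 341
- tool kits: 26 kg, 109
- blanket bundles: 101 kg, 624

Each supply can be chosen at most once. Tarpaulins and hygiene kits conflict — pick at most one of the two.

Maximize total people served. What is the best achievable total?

2900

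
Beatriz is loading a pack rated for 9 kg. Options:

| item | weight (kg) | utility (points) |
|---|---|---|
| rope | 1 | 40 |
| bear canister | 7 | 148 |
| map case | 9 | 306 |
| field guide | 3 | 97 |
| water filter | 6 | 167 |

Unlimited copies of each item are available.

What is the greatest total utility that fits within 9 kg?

360

The ratio ordering already packs tightly: 9×rope, 9 kg, 360.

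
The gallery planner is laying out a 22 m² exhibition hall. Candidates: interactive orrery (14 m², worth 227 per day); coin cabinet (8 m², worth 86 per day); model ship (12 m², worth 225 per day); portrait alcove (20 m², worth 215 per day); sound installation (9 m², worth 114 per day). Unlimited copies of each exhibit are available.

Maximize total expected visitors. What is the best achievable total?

339

Taking model ship + sound installation: 21 m² used, 339 in expected visitors.
Nothing else within 22 m² beats 339.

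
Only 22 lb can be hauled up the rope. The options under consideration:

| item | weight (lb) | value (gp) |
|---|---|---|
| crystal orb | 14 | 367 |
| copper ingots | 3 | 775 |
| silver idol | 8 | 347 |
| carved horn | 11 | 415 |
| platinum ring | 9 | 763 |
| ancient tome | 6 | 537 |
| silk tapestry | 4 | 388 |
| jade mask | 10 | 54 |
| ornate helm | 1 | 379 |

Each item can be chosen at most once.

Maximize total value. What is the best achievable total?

2463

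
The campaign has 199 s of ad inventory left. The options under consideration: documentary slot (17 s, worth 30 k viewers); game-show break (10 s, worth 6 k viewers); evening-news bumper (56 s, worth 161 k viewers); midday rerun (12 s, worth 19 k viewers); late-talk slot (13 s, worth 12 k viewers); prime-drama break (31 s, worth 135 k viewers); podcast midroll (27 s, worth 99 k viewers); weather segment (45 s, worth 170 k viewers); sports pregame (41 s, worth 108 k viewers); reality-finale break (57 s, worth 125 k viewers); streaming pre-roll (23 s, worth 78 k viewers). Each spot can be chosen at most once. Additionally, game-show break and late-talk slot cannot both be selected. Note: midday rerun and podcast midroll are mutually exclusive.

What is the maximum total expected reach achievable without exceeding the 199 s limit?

673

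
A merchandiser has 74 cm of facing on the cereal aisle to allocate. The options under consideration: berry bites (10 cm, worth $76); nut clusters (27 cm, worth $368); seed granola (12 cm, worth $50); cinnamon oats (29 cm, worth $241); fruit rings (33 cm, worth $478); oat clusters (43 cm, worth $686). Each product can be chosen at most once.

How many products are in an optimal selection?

2

Optimal total is 1054.
One optimal bundle: nut clusters + oat clusters (70 cm).
Any selection reaching 1054 contains exactly 2 products.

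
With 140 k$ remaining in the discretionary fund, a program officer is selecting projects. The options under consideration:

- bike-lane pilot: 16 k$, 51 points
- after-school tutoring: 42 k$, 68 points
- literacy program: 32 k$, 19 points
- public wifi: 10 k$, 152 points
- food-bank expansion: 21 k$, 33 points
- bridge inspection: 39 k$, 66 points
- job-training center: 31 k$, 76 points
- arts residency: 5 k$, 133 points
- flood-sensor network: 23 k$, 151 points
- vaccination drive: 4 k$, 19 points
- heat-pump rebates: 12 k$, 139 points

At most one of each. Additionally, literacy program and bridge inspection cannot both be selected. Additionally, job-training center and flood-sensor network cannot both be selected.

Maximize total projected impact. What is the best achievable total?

Ranking by ratio (projected impact/k$): arts residency 26.60, public wifi 15.20, heat-pump rebates 11.58, flood-sensor network 6.57.
Taking bike-lane pilot + after-school tutoring + public wifi + food-bank expansion + arts residency + flood-sensor network + vaccination drive + heat-pump rebates: 133 k$ used, 746 in projected impact.

746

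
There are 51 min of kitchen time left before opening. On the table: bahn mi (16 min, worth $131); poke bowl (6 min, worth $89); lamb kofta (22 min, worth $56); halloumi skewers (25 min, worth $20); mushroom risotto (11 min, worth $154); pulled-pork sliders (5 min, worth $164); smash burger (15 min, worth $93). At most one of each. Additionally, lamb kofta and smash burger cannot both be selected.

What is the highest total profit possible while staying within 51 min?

Ranking by ratio (profit/min): pulled-pork sliders 32.80, poke bowl 14.83, mushroom risotto 14.00.
Filling by ratio: bahn mi + poke bowl + mushroom risotto + pulled-pork sliders for 538, with 13 min left unused.
The 6 min tied up in poke bowl is better spent on smash burger — total rises to 542 (47 min).

542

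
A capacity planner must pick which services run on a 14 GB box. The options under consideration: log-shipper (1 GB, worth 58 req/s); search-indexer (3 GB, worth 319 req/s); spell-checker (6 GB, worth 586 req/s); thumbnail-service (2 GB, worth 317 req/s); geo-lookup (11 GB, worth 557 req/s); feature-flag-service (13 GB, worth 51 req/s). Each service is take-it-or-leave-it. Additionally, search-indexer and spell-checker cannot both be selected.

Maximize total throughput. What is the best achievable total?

Ranking by ratio (throughput/GB): thumbnail-service 158.50, search-indexer 106.33, spell-checker 97.67, log-shipper 58.00.
Log-shipper + spell-checker + thumbnail-service uses 9 of the 14 GB and totals 961.
The closest alternative, log-shipper + thumbnail-service + geo-lookup, reaches only 932.

961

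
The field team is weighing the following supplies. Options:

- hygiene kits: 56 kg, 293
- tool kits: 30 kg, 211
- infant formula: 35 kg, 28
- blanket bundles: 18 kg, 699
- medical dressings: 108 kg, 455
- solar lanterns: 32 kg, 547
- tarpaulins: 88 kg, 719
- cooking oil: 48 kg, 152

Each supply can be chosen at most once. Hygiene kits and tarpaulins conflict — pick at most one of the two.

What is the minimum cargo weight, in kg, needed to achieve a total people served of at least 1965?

Need the lightest bundle worth ≥ 1965.
Taking blanket bundles + solar lanterns + tarpaulins gives 1965 (≥ 1965) for 138 kg.
No combination under 138 kg hits 1965.

138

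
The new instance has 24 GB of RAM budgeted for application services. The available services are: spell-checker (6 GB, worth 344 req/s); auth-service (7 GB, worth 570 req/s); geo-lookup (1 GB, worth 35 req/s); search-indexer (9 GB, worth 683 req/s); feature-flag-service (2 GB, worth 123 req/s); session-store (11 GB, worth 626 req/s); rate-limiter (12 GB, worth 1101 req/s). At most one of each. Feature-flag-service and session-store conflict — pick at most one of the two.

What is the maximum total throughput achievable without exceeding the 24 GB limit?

By throughput per GB: rate-limiter 91.75, auth-service 81.43, search-indexer 75.89, feature-flag-service 61.50 lead.
A density-first pass picks auth-service + geo-lookup + feature-flag-service + rate-limiter — 1829 at 22 GB.
The 7 GB tied up in auth-service is better spent on search-indexer — total rises to 1942 (24 GB).

1942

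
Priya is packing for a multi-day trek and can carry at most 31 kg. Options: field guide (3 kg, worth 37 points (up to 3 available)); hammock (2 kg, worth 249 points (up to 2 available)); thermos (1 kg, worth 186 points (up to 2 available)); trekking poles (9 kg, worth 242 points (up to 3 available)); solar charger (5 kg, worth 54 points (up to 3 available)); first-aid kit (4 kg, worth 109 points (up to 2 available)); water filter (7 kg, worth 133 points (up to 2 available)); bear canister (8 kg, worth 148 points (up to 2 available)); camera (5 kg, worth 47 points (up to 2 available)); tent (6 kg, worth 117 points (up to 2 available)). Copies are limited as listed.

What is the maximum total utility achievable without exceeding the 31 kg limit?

Density check — thermos 186.00, hammock 124.50, first-aid kit 27.25 are the best per kg.
A density-first pass picks 2×hammock + 2×thermos + trekking poles + 2×first-aid kit + tent — 1447 at 29 kg.
Replace first-aid kit and tent with field guide + trekking poles: the trade gains 53 net, giving 1500 at 31 kg.
No other feasible combination exceeds 1500.

1500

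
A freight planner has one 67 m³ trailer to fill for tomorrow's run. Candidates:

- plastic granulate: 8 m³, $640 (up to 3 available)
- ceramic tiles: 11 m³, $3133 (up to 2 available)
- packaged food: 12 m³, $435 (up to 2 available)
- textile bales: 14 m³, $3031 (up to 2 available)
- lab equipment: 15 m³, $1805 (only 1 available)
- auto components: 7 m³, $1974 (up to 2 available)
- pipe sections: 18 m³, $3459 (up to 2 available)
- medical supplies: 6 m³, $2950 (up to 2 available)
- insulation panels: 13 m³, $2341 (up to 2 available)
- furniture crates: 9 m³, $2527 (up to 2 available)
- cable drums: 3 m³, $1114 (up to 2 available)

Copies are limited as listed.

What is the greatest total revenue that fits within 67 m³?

21422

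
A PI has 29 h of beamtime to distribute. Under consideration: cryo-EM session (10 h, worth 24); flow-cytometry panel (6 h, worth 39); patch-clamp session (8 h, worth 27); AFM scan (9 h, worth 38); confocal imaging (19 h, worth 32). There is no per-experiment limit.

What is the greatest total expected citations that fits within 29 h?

By expected citations per h: flow-cytometry panel 6.50, AFM scan 4.22, patch-clamp session 3.38 lead.
Taking 4×flow-cytometry panel: 24 h used, 156 in expected citations.
Nothing else within 29 h beats 156.

156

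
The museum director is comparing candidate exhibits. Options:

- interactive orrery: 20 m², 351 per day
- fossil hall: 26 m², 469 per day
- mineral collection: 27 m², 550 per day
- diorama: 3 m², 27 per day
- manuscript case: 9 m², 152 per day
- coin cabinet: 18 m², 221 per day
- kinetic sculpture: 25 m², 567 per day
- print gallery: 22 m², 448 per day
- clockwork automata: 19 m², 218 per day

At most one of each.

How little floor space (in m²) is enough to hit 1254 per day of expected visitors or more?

61

Look for the lowest-floor combination reaching 1254.
Taking mineral collection + manuscript case + kinetic sculpture gives 1269 (≥ 1254) for 61 m².
Below 61 m² the best achievable stays under 1254.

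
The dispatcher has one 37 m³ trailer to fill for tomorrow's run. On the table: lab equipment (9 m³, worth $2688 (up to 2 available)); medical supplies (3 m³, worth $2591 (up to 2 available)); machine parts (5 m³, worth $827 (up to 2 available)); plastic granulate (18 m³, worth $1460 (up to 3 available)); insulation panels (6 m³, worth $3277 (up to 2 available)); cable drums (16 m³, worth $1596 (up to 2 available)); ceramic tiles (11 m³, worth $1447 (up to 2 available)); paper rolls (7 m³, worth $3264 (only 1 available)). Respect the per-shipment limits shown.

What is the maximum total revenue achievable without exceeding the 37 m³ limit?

17688

Ranking by ratio (revenue/m³): medical supplies 863.67, insulation panels 546.17, paper rolls 466.29.
Taking lab equipment + 2×medical supplies + 2×insulation panels + paper rolls: 34 m³ used, 17688 in revenue.
The spare 3 m³ is too small for any remaining shipment, and no exchange beats 17688.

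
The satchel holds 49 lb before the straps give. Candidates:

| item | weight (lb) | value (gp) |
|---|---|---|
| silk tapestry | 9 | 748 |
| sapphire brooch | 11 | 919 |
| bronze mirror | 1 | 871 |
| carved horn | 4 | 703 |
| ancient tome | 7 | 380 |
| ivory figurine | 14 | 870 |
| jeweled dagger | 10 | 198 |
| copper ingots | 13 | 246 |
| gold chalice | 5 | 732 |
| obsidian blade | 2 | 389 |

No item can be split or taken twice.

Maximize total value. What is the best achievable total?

Density check — bronze mirror 871.00, obsidian blade 194.50, carved horn 175.75, gold chalice 146.40 are the best per lb.
The ratio ordering already packs tightly: silk tapestry + sapphire brooch + bronze mirror + carved horn + ivory figurine + gold chalice + obsidian blade, 46 lb, 5232.
An exhaustive check of the 1024 subsets confirms 5232.

5232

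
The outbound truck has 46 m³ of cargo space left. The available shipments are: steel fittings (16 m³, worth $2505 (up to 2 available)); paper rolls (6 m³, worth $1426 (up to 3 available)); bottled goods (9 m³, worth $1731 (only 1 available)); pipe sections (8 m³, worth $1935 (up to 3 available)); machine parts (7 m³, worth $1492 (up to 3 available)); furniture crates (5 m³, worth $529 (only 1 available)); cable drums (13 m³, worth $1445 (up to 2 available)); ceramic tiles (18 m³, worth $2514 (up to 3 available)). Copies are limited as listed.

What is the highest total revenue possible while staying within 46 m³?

The ratio heuristic lands on 3×paper rolls + 3×pipe sections (10083) but leaves 4 m³ idle.
Dropping 2×paper rolls frees 12 m³; slotting in bottled goods + machine parts (16 m³) lifts the total to 10454 at 46 m³.
That's the maximum — no swap from here does better than 10454.

10454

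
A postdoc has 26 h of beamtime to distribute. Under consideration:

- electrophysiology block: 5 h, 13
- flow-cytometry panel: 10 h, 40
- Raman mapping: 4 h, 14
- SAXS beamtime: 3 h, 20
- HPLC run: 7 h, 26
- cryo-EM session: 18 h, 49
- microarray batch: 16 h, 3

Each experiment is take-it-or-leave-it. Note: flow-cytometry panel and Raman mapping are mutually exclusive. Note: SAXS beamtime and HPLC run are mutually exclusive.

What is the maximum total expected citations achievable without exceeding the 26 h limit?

83

Raman mapping + SAXS beamtime + cryo-EM session uses 25 of the 26 h and totals 83.
That's the maximum — no feasible swap from here does better than 83.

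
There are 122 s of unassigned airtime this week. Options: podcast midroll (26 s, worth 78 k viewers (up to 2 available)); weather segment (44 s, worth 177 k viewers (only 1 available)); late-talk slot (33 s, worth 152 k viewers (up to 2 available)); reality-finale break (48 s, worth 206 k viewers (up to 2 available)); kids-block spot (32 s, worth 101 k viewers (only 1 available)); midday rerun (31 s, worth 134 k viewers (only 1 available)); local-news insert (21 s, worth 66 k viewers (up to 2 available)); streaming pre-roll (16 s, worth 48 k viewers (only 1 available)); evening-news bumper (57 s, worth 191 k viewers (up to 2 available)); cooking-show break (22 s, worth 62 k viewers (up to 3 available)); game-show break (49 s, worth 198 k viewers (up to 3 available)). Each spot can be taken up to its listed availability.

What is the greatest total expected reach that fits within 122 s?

510

Filling by ratio: 2×late-talk slot + midday rerun + local-news insert for 504, with 4 s left unused.
The 52 s tied up in midday rerun and local-news insert is better spent on reality-finale break — total rises to 510 (114 s).
Every other selection either busts 122 s or exceeds an availability limit or fails to beat 510.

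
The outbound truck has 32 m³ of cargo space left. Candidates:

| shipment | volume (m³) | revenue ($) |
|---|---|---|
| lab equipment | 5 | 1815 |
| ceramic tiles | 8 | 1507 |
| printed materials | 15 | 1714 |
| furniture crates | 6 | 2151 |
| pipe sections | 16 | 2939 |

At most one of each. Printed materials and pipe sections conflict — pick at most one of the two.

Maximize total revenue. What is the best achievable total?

6905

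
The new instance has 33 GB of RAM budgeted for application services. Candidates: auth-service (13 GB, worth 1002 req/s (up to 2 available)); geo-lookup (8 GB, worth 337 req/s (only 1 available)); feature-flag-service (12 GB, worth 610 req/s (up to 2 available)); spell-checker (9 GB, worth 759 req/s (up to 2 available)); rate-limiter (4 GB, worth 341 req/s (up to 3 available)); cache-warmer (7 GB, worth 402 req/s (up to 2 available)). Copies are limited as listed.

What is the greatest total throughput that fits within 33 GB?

Density check — rate-limiter 85.25, spell-checker 84.33, auth-service 77.08 are the best per GB.
The ratio heuristic lands on 2×spell-checker + 3×rate-limiter (2541) but leaves 3 GB idle.
Replace rate-limiter with cache-warmer: the trade gains 61 net, giving 2602 at 33 GB.
Every other selection either busts 33 GB or exceeds an availability limit or fails to beat 2602.

2602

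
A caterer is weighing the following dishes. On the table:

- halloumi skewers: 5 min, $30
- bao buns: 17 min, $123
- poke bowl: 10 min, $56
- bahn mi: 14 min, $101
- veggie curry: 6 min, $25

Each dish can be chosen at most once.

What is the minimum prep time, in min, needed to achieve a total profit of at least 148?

22

Minimise min subject to total profit ≥ 148.
halloumi skewers + bao buns reaches 153 using 22 min.
Below 22 min the best achievable stays under 148.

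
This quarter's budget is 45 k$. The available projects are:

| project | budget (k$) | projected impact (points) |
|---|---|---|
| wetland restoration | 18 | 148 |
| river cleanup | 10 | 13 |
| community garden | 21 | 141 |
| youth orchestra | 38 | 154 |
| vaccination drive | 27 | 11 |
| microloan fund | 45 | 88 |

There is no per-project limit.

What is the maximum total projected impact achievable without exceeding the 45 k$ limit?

296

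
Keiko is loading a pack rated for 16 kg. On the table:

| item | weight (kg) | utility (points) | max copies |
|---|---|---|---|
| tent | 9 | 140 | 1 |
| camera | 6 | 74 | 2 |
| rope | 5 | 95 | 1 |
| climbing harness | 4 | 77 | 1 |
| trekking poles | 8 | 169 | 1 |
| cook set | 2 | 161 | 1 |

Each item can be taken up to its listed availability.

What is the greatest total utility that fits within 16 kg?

425

The ratio heuristic lands on climbing harness + trekking poles + cook set (407) but leaves 2 kg idle.
The 4 kg tied up in climbing harness is better spent on rope — total rises to 425 (15 kg).
Nothing else within 16 kg beats 425.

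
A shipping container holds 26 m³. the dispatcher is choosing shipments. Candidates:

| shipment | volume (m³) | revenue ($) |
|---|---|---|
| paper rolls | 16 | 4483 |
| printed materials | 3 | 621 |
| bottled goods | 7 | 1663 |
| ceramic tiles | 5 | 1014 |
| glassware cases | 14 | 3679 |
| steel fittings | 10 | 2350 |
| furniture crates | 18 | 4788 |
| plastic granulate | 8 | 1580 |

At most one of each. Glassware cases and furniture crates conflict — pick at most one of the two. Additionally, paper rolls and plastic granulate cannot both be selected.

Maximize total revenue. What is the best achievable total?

6833

Taking the top-ratio shipments first gives paper rolls + printed materials + bottled goods for 6767 (26 m³).
Dropping printed materials and bottled goods frees 10 m³; slotting in steel fittings (10 m³) lifts the total to 6833 at 26 m³.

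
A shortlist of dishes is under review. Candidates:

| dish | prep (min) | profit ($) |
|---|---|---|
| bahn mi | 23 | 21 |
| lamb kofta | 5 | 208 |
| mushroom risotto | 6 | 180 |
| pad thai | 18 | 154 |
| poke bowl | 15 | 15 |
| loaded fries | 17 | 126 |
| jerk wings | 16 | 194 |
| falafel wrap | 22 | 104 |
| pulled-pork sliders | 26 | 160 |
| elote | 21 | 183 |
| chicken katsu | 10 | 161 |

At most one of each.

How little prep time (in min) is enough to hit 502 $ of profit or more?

21

Need the lightest bundle worth ≥ 502.
lamb kofta + mushroom risotto + chicken katsu: 549 profit at 21 min.
Below 21 min the best achievable stays under 502.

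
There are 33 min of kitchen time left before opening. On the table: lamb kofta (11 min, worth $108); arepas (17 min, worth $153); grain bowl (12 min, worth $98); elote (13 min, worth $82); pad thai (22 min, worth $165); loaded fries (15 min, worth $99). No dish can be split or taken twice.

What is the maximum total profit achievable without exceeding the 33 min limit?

273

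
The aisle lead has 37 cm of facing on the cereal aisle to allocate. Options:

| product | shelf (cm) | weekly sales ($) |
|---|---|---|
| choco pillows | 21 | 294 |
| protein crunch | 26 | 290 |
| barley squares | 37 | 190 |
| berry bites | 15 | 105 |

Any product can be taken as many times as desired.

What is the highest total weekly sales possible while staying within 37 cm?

Ranking by ratio (weekly sales/cm): choco pillows 14.00, protein crunch 11.15, berry bites 7.00, barley squares 5.14.
The ratio ordering already packs tightly: choco pillows + berry bites, 36 cm, 399.
No other feasible combination exceeds 399.

399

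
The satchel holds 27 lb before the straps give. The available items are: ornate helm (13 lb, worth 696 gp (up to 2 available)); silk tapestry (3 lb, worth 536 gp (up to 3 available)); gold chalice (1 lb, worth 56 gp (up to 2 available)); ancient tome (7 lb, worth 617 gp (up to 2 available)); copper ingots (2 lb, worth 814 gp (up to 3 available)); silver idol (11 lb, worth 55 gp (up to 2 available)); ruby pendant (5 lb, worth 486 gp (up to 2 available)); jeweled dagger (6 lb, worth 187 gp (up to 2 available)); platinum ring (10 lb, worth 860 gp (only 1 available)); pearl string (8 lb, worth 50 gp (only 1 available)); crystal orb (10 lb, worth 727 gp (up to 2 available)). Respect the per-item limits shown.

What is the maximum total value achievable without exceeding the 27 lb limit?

A density-first pass picks 3×silk tapestry + 2×gold chalice + 3×copper ingots + 2×ruby pendant — 5134 at 27 lb.
Dropping 2×gold chalice and ruby pendant frees 7 lb; slotting in ancient tome (7 lb) lifts the total to 5153 at 27 lb.

5153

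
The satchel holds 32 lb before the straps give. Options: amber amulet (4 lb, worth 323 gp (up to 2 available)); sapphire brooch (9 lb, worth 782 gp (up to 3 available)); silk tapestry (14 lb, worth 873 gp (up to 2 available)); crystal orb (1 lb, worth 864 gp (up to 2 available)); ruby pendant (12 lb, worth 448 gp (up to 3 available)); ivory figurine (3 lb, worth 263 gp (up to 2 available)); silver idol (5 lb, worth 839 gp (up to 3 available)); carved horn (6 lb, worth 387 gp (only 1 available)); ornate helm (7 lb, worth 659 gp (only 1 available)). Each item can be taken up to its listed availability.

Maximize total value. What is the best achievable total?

Density check — crystal orb 864.00, silver idol 167.80, ornate helm 94.14, ivory figurine 87.67 are the best per lb.
The ratio heuristic lands on 2×crystal orb + 2×ivory figurine + 3×silver idol + ornate helm (5430) but leaves 2 lb idle.
The 7 lb tied up in ornate helm is better spent on sapphire brooch — total rises to 5553 (32 lb).
Nothing else within 32 lb beats 5553.

5553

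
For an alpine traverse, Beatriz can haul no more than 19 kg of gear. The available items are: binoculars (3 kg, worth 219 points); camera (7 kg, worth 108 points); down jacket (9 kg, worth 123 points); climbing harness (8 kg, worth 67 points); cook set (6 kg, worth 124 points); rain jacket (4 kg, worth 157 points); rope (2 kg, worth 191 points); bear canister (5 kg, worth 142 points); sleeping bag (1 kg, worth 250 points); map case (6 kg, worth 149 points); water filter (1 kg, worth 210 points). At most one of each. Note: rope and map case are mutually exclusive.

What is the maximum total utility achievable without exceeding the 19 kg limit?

1169

By utility per kg: sleeping bag 250.00, water filter 210.00, rope 95.50 lead.
Taking binoculars + rain jacket + rope + bear canister + sleeping bag + water filter: 16 kg used, 1169 in utility.
No other feasible combination exceeds 1169.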